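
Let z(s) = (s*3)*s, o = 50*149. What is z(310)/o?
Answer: 5766/149 ≈ 38.698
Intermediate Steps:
o = 7450
z(s) = 3*s² (z(s) = (3*s)*s = 3*s²)
z(310)/o = (3*310²)/7450 = (3*96100)*(1/7450) = 288300*(1/7450) = 5766/149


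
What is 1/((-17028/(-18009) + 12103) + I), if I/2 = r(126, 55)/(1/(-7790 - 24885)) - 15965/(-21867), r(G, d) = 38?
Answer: -14585289/36043087332835 ≈ -4.0466e-7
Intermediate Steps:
I = -54302289170/21867 (I = 2*(38/(1/(-7790 - 24885)) - 15965/(-21867)) = 2*(38/(1/(-32675)) - 15965*(-1/21867)) = 2*(38/(-1/32675) + 15965/21867) = 2*(38*(-32675) + 15965/21867) = 2*(-1241650 + 15965/21867) = 2*(-27151144585/21867) = -54302289170/21867 ≈ -2.4833e+6)
1/((-17028/(-18009) + 12103) + I) = 1/((-17028/(-18009) + 12103) - 54302289170/21867) = 1/((-17028*(-1/18009) + 12103) - 54302289170/21867) = 1/((1892/2001 + 12103) - 54302289170/21867) = 1/(24219995/2001 - 54302289170/21867) = 1/(-36043087332835/14585289) = -14585289/36043087332835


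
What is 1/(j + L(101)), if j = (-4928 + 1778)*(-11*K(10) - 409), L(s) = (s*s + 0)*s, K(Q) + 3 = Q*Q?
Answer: 1/5679701 ≈ 1.7607e-7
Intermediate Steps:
K(Q) = -3 + Q² (K(Q) = -3 + Q*Q = -3 + Q²)
L(s) = s³ (L(s) = (s² + 0)*s = s²*s = s³)
j = 4649400 (j = (-4928 + 1778)*(-11*(-3 + 10²) - 409) = -3150*(-11*(-3 + 100) - 409) = -3150*(-11*97 - 409) = -3150*(-1067 - 409) = -3150*(-1476) = 4649400)
1/(j + L(101)) = 1/(4649400 + 101³) = 1/(4649400 + 1030301) = 1/5679701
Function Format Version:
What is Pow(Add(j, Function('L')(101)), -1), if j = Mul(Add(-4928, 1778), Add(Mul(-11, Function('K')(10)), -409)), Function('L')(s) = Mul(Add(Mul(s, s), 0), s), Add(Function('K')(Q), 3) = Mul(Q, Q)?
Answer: Rational(1, 5679701) ≈ 1.7607e-7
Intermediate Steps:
Function('K')(Q) = Add(-3, Pow(Q, 2)) (Function('K')(Q) = Add(-3, Mul(Q, Q)) = Add(-3, Pow(Q, 2)))
Function('L')(s) = Pow(s, 3) (Function('L')(s) = Mul(Add(Pow(s, 2), 0), s) = Mul(Pow(s, 2), s) = Pow(s, 3))
j = 4649400 (j = Mul(Add(-4928, 1778), Add(Mul(-11, Add(-3, Pow(10, 2))), -409)) = Mul(-3150, Add(Mul(-11, Add(-3, 100)), -409)) = Mul(-3150, Add(Mul(-11, 97), -409)) = Mul(-3150, Add(-1067, -409)) = Mul(-3150, -1476) = 4649400)
Pow(Add(j, Function('L')(101)), -1) = Pow(Add(4649400, Pow(101, 3)), -1) = Pow(Add(4649400, 1030301), -1) = Pow(5679701, -1) = Rational(1, 5679701)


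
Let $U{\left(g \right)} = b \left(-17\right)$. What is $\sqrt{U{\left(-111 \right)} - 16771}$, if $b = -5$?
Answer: $9 i \sqrt{206} \approx 129.17 i$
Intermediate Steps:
$U{\left(g \right)} = 85$ ($U{\left(g \right)} = \left(-5\right) \left(-17\right) = 85$)
$\sqrt{U{\left(-111 \right)} - 16771} = \sqrt{85 - 16771} = \sqrt{-16686} = 9 i \sqrt{206}$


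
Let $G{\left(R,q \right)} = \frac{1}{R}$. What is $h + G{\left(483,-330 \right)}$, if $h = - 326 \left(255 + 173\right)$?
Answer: $- \frac{67392023}{483} \approx -1.3953 \cdot 10^{5}$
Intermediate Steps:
$h = -139528$ ($h = \left(-326\right) 428 = -139528$)
$h + G{\left(483,-330 \right)} = -139528 + \frac{1}{483} = - \frac{67392023}{483}$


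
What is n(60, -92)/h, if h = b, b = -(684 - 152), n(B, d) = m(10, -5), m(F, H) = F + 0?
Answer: -5/266 ≈ -0.018797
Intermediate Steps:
m(F, H) = F
n(B, d) = 10
b = -532 (b = -1*532 = -532)
h = -532
n(60, -92)/h = 10/(-532) = 10*(-1/532) = -5/266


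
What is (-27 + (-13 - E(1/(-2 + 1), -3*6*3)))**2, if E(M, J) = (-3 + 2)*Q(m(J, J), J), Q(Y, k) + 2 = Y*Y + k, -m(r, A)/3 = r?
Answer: 683717904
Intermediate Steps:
m(r, A) = -3*r
Q(Y, k) = -2 + k + Y**2 (Q(Y, k) = -2 + (Y*Y + k) = -2 + (Y**2 + k) = -2 + (k + Y**2) = -2 + k + Y**2)
E(M, J) = 2 - J - 9*J**2 (E(M, J) = (-3 + 2)*(-2 + J + (-3*J)**2) = -(-2 + J + 9*J**2) = 2 - J - 9*J**2)
(-27 + (-13 - E(1/(-2 + 1), -3*6*3)))**2 = (-27 + (-13 - (2 - (-3*6)*3 - 9*(-3*6*3)**2)))**2 = (-27 + (-13 - (2 - (-18)*3 - 9*(-18*3)**2)))**2 = (-27 + (-13 - (2 - 1*(-54) - 9*(-54)**2)))**2 = (-27 + (-13 - (2 + 54 - 9*2916)))**2 = (-27 + (-13 - (2 + 54 - 26244)))**2 = (-27 + (-13 - 1*(-26188)))**2 = (-27 + (-13 + 26188))**2 = (-27 + 26175)**2 = 26148**2 = 683717904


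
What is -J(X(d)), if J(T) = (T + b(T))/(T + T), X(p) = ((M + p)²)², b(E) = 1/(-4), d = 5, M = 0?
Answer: -2499/5000 ≈ -0.49980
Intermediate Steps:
b(E) = -¼
X(p) = p⁴ (X(p) = ((0 + p)²)² = (p²)² = p⁴)
J(T) = (-¼ + T)/(2*T) (J(T) = (T - ¼)/(T + T) = (-¼ + T)/((2*T)) = (-¼ + T)*(1/(2*T)) = (-¼ + T)/(2*T))
-J(X(d)) = -(-1 + 4*5⁴)/(8*(5⁴)) = -(-1 + 4*625)/(8*625) = -(-1 + 2500)/(8*625) = -2499/(8*625) = -1*2499/5000 = -2499/5000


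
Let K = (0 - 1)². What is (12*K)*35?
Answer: 420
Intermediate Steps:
K = 1 (K = (-1)² = 1)
(12*K)*35 = (12*1)*35 = 12*35 = 420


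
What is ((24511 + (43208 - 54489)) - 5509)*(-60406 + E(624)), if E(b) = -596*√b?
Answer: -466394726 - 18406864*√39 ≈ -5.8135e+8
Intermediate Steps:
((24511 + (43208 - 54489)) - 5509)*(-60406 + E(624)) = ((24511 + (43208 - 54489)) - 5509)*(-60406 - 2384*√39) = ((24511 - 11281) - 5509)*(-60406 - 2384*√39) = (13230 - 5509)*(-60406 - 2384*√39) = 7721*(-60406 - 2384*√39) = -466394726 - 18406864*√39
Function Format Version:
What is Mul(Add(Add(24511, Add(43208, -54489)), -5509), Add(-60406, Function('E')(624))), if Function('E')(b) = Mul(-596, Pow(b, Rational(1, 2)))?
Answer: Add(-466394726, Mul(-18406864, Pow(39, Rational(1, 2)))) ≈ -5.8135e+8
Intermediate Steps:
Mul(Add(Add(24511, Add(43208, -54489)), -5509), Add(-60406, Function('E')(624))) = Mul(Add(Add(24511, Add(43208, -54489)), -5509), Add(-60406, Mul(-596, Pow(624, Rational(1, 2))))) = Mul(Add(Add(24511, -11281), -5509), Add(-60406, Mul(-596, Mul(4, Pow(39, Rational(1, 2)))))) = Mul(Add(13230, -5509), Add(-60406, Mul(-2384, Pow(39, Rational(1, 2))))) = Mul(7721, Add(-60406, Mul(-2384, Pow(39, Rational(1, 2))))) = Add(-466394726, Mul(-18406864, Pow(39, Rational(1, 2))))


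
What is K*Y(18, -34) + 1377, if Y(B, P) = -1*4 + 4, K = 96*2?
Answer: 1377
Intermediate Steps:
K = 192
Y(B, P) = 0 (Y(B, P) = -4 + 4 = 0)
K*Y(18, -34) + 1377 = 192*0 + 1377 = 0 + 1377 = 1377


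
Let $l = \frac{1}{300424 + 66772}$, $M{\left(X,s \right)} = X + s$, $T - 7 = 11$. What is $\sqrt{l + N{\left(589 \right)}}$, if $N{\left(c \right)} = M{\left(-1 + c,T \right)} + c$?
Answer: $\frac{3 \sqrt{4475703298731}}{183598} \approx 34.569$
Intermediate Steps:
$T = 18$ ($T = 7 + 11 = 18$)
$N{\left(c \right)} = 17 + 2 c$ ($N{\left(c \right)} = \left(\left(-1 + c\right) + 18\right) + c = \left(17 + c\right) + c = 17 + 2 c$)
$l = \frac{1}{367196} \approx 2.7233 \cdot 10^{-6}$
$\sqrt{l + N{\left(589 \right)}} = \sqrt{\frac{1}{367196} + \left(17 + 2 \cdot 589\right)} = \sqrt{\frac{1}{367196} + \left(17 + 1178\right)} = \sqrt{\frac{1}{367196} + 1195} = \sqrt{\frac{438799221}{367196}} = \frac{3 \sqrt{4475703298731}}{183598}$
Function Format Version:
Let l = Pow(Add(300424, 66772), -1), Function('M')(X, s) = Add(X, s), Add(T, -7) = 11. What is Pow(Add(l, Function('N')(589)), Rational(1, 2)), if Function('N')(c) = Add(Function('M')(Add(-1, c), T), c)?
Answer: Mul(Rational(3, 183598), Pow(4475703298731, Rational(1, 2))) ≈ 34.569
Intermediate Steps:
T = 18 (T = Add(7, 11) = 18)
Function('N')(c) = Add(17, Mul(2, c)) (Function('N')(c) = Add(Add(Add(-1, c), 18), c) = Add(Add(17, c), c) = Add(17, Mul(2, c)))
l = Rational(1, 367196) (l = Pow(367196, -1) = Rational(1, 367196) ≈ 2.7233e-6)
Pow(Add(l, Function('N')(589)), Rational(1, 2)) = Pow(Add(Rational(1, 367196), Add(17, Mul(2, 589))), Rational(1, 2)) = Pow(Add(Rational(1, 367196), Add(17, 1178)), Rational(1, 2)) = Pow(Add(Rational(1, 367196), 1195), Rational(1, 2)) = Pow(Rational(438799221, 367196), Rational(1, 2)) = Mul(Rational(3, 183598), Pow(4475703298731, Rational(1, 2)))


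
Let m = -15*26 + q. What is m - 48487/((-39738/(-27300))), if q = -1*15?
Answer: -223298165/6623 ≈ -33716.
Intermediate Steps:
q = -15
m = -405 (m = -15*26 - 15 = -390 - 15 = -405)
m - 48487/((-39738/(-27300))) = -405 - 48487/((-39738/(-27300))) = -405 - 48487/((-39738*(-1/27300))) = -405 - 48487/6623/4550 = -405 - 48487*4550/6623 = -405 - 1*220615850/6623 = -405 - 220615850/6623 = -223298165/6623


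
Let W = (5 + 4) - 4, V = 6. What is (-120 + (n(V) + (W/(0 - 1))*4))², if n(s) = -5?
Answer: 21025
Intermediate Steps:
W = 5 (W = 9 - 4 = 5)
(-120 + (n(V) + (W/(0 - 1))*4))² = (-120 + (-5 + (5/(0 - 1))*4))² = (-120 + (-5 + (5/(-1))*4))² = (-120 + (-5 + (5*(-1))*4))² = (-120 + (-5 - 5*4))² = (-120 + (-5 - 20))² = (-120 - 25)² = (-145)² = 21025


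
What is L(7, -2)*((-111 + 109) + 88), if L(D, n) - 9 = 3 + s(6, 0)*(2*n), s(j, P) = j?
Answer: -1032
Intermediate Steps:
L(D, n) = 12 + 12*n (L(D, n) = 9 + (3 + 6*(2*n)) = 9 + (3 + 12*n) = 12 + 12*n)
L(7, -2)*((-111 + 109) + 88) = (12 + 12*(-2))*((-111 + 109) + 88) = (12 - 24)*(-2 + 88) = -12*86 = -1032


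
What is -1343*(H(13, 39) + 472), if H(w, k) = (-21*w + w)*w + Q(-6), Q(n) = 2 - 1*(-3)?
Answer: 3898729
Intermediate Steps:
Q(n) = 5 (Q(n) = 2 + 3 = 5)
H(w, k) = 5 - 20*w² (H(w, k) = (-21*w + w)*w + 5 = (-20*w)*w + 5 = -20*w² + 5 = 5 - 20*w²)
-1343*(H(13, 39) + 472) = -1343*((5 - 20*13²) + 472) = -1343*((5 - 20*169) + 472) = -1343*((5 - 3380) + 472) = -1343*(-3375 + 472) = -1343*(-2903) = 3898729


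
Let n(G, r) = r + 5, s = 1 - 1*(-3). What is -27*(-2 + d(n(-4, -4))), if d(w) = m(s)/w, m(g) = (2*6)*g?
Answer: -1242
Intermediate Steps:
s = 4 (s = 1 + 3 = 4)
n(G, r) = 5 + r
m(g) = 12*g
d(w) = 48/w (d(w) = (12*4)/w = 48/w)
-27*(-2 + d(n(-4, -4))) = -27*(-2 + 48/(5 - 4)) = -27*(-2 + 48/1) = -27*(-2 + 48*1) = -27*(-2 + 48) = -27*46 = -1242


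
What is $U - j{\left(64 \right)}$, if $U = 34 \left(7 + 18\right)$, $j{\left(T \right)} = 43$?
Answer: $807$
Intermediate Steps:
$U = 850$ ($U = 34 \cdot 25 = 850$)
$U - j{\left(64 \right)} = 850 - 43 = 807$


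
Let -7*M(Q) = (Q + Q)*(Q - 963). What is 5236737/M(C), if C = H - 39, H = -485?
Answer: -36657159/1558376 ≈ -23.523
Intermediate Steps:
C = -524 (C = -485 - 39 = -524)
M(Q) = -2*Q*(-963 + Q)/7 (M(Q) = -(Q + Q)*(Q - 963)/7 = -2*Q*(-963 + Q)/7)
5236737/M(C) = 5236737/(((2/7)*(-524)*(963 - 1*(-524)))) = 5236737/(((2/7)*(-524)*(963 + 524))) = 5236737/(((2/7)*(-524)*1487)) = 5236737/(-1558376/7) = 5236737*(-7/1558376) = -36657159/1558376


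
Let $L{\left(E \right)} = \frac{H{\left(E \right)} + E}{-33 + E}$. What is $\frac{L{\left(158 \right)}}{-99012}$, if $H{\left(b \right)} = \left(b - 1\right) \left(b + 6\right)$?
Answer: $- \frac{12953}{6188250} \approx -0.0020932$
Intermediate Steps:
$H{\left(b \right)} = \left(-1 + b\right) \left(6 + b\right)$
$L{\left(E \right)} = \frac{-6 + E^{2} + 6 E}{-33 + E}$ ($L{\left(E \right)} = \frac{\left(-6 + E^{2} + 5 E\right) + E}{-33 + E} = \frac{-6 + E^{2} + 6 E}{-33 + E}$)
$\frac{L{\left(158 \right)}}{-99012} = \frac{\frac{1}{-33 + 158} \left(-6 + 158^{2} + 6 \cdot 158\right)}{-99012} = \frac{-6 + 24964 + 948}{125} \left(- \frac{1}{99012}\right) = \frac{1}{125} \cdot 25906 \left(- \frac{1}{99012}\right) = \frac{25906}{125} \left(- \frac{1}{99012}\right) = - \frac{12953}{6188250}$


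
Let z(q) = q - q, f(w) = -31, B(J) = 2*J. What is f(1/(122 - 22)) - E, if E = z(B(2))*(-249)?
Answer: -31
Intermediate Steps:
z(q) = 0
E = 0 (E = 0*(-249) = 0)
f(1/(122 - 22)) - E = -31 - 1*0 = -31 + 0 = -31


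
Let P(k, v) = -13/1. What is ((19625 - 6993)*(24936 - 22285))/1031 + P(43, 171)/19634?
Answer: 657492226485/20242654 ≈ 32481.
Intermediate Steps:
P(k, v) = -13
((19625 - 6993)*(24936 - 22285))/1031 + P(43, 171)/19634 = ((19625 - 6993)*(24936 - 22285))/1031 - 13/19634 = (12632*2651)*(1/1031) - 13*1/19634 = 33487432*(1/1031) - 13/19634 = 33487432/1031 - 13/19634 = 657492226485/20242654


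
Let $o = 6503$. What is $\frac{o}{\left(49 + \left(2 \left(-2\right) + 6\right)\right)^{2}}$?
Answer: $\frac{6503}{2601} \approx 2.5002$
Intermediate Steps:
$\frac{o}{\left(49 + \left(2 \left(-2\right) + 6\right)\right)^{2}} = \frac{6503}{\left(49 + \left(2 \left(-2\right) + 6\right)\right)^{2}} = \frac{6503}{\left(49 + \left(-4 + 6\right)\right)^{2}} = \frac{6503}{\left(49 + 2\right)^{2}} = \frac{6503}{51^{2}} = \frac{6503}{2601}$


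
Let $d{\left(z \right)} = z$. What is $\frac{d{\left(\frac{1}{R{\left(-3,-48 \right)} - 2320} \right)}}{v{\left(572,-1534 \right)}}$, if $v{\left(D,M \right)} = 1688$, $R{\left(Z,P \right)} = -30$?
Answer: $- \frac{1}{3966800} \approx -2.5209 \cdot 10^{-7}$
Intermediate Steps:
$\frac{d{\left(\frac{1}{R{\left(-3,-48 \right)} - 2320} \right)}}{v{\left(572,-1534 \right)}} = \frac{1}{\left(-30 - 2320\right) 1688} = \frac{1}{-2350} \cdot \frac{1}{1688} = \left(- \frac{1}{2350}\right) \frac{1}{1688} = - \frac{1}{3966800}$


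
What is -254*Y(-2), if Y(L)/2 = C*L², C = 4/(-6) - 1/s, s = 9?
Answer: 14224/9 ≈ 1580.4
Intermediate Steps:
C = -7/9 (C = 4/(-6) - 1/9 = 4*(-⅙) - 1*⅑ = -⅔ - ⅑ = -7/9 ≈ -0.77778)
Y(L) = -14*L²/9 (Y(L) = 2*(-7*L²/9) = -14*L²/9)
-254*Y(-2) = -(-3556)*(-2)²/9 = -(-3556)*4/9 = -254*(-56/9) = 14224/9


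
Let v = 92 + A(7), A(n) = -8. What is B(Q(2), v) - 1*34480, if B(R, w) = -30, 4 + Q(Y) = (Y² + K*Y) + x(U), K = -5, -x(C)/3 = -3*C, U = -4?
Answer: -34510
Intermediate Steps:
x(C) = 9*C (x(C) = -(-9)*C = 9*C)
v = 84 (v = 92 - 8 = 84)
Q(Y) = -40 + Y² - 5*Y (Q(Y) = -4 + ((Y² - 5*Y) + 9*(-4)) = -4 + ((Y² - 5*Y) - 36) = -4 + (-36 + Y² - 5*Y) = -40 + Y² - 5*Y)
B(Q(2), v) - 1*34480 = -30 - 1*34480 = -30 - 34480 = -34510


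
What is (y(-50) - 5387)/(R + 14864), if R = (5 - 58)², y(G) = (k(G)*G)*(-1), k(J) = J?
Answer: -2629/5891 ≈ -0.44627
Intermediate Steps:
y(G) = -G² (y(G) = (G*G)*(-1) = G²*(-1) = -G²)
R = 2809 (R = (-53)² = 2809)
(y(-50) - 5387)/(R + 14864) = (-1*(-50)² - 5387)/(2809 + 14864) = (-1*2500 - 5387)/17673 = (-2500 - 5387)*(1/17673) = -7887*1/17673 = -2629/5891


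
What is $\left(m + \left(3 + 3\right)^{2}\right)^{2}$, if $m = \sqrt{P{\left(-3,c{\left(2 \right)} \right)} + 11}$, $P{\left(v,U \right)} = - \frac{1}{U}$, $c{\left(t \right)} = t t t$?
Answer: $\frac{\left(144 + \sqrt{174}\right)^{2}}{16} \approx 1544.3$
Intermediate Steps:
$c{\left(t \right)} = t^{3}$ ($c{\left(t \right)} = t^{2} t = t^{3}$)
$m = \frac{\sqrt{174}}{4}$ ($m = \sqrt{- \frac{1}{2^{3}} + 11} = \sqrt{- \frac{1}{8} + 11} = \sqrt{\frac{87}{8}} = \frac{\sqrt{174}}{4} \approx 3.2977$)
$\left(m + \left(3 + 3\right)^{2}\right)^{2} = \left(\frac{\sqrt{174}}{4} + \left(3 + 3\right)^{2}\right)^{2} = \left(\frac{\sqrt{174}}{4} + 6^{2}\right)^{2} = \left(\frac{\sqrt{174}}{4} + 36\right)^{2} = \left(36 + \frac{\sqrt{174}}{4}\right)^{2}$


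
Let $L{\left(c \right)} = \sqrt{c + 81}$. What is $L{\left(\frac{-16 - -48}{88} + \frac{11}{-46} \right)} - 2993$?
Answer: $-2993 + \frac{3 \sqrt{2307866}}{506} \approx -2984.0$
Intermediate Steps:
$L{\left(c \right)} = \sqrt{81 + c}$
$L{\left(\frac{-16 - -48}{88} + \frac{11}{-46} \right)} - 2993 = \sqrt{81 + \left(\frac{-16 - -48}{88} + \frac{11}{-46}\right)} - 2993 = \sqrt{81 + \left(\left(-16 + 48\right) \frac{1}{88} + 11 \left(- \frac{1}{46}\right)\right)} - 2993 = \sqrt{81 + \left(32 \cdot \frac{1}{88} - \frac{11}{46}\right)} - 2993 = \sqrt{81 + \left(\frac{4}{11} - \frac{11}{46}\right)} - 2993 = \sqrt{81 + \frac{63}{506}} - 2993 = \sqrt{\frac{41049}{506}} - 2993 = \frac{3 \sqrt{2307866}}{506} - 2993 = -2993 + \frac{3 \sqrt{2307866}}{506}$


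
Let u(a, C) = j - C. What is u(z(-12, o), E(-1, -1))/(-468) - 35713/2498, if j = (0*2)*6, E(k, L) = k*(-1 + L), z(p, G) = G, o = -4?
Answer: -2088586/146133 ≈ -14.292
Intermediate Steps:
j = 0 (j = 0*6 = 0)
u(a, C) = -C (u(a, C) = 0 - C = -C)
u(z(-12, o), E(-1, -1))/(-468) - 35713/2498 = -(-1)*(-1 - 1)/(-468) - 35713/2498 = -(-1)*(-2)*(-1/468) - 35713*1/2498 = -1*2*(-1/468) - 35713/2498 = -2*(-1/468) - 35713/2498 = 1/234 - 35713/2498 = -2088586/146133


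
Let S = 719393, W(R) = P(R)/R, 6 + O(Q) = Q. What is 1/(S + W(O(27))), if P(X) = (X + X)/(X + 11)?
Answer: 16/11510289 ≈ 1.3901e-6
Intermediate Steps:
P(X) = 2*X/(11 + X) (P(X) = (2*X)/(11 + X) = 2*X/(11 + X))
O(Q) = -6 + Q
W(R) = 2/(11 + R) (W(R) = (2*R/(11 + R))/R = 2/(11 + R))
1/(S + W(O(27))) = 1/(719393 + 2/(11 + (-6 + 27))) = 1/(719393 + 2/(11 + 21)) = 1/(719393 + 2/32) = 1/(719393 + 2*(1/32)) = 1/(719393 + 1/16) = 1/(11510289/16) = 16/11510289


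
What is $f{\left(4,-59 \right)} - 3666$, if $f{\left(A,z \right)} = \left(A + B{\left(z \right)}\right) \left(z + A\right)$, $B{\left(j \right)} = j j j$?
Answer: $11291959$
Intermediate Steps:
$B{\left(j \right)} = j^{3}$ ($B{\left(j \right)} = j^{2} j = j^{3}$)
$f{\left(A,z \right)} = \left(A + z\right) \left(A + z^{3}\right)$ ($f{\left(A,z \right)} = \left(A + z^{3}\right) \left(z + A\right) = \left(A + z^{3}\right) \left(A + z\right) = \left(A + z\right) \left(A + z^{3}\right)$)
$f{\left(4,-59 \right)} - 3666 = \left(4^{2} + \left(-59\right)^{4} + 4 \left(-59\right) + 4 \left(-59\right)^{3}\right) - 3666 = \left(16 + 12117361 - 236 + 4 \left(-205379\right)\right) - 3666 = \left(16 + 12117361 - 236 - 821516\right) - 3666 = 11295625 - 3666 = 11291959$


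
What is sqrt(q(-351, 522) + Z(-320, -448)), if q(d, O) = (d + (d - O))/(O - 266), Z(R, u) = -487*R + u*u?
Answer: 9*sqrt(281710)/8 ≈ 597.11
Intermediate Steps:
Z(R, u) = u**2 - 487*R (Z(R, u) = -487*R + u**2 = u**2 - 487*R)
q(d, O) = (-O + 2*d)/(-266 + O)
sqrt(q(-351, 522) + Z(-320, -448)) = sqrt((-1*522 + 2*(-351))/(-266 + 522) + ((-448)**2 - 487*(-320))) = sqrt((-522 - 702)/256 + (200704 + 155840)) = sqrt((1/256)*(-1224) + 356544) = sqrt(-153/32 + 356544) = sqrt(11409255/32) = 9*sqrt(281710)/8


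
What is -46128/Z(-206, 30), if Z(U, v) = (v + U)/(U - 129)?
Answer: -965805/11 ≈ -87801.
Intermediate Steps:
Z(U, v) = (U + v)/(-129 + U)
-46128/Z(-206, 30) = -46128*(-129 - 206)/(-206 + 30) = -46128/(-176/(-335)) = -46128/((-1/335*(-176))) = -46128/176/335 = -46128*335/176 = -965805/11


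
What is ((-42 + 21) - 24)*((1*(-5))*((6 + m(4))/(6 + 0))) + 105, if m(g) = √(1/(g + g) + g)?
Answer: 330 + 75*√66/8 ≈ 406.16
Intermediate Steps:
m(g) = √(g + 1/(2*g)) (m(g) = √(1/(2*g) + g) = √(g + 1/(2*g)))
((-42 + 21) - 24)*((1*(-5))*((6 + m(4))/(6 + 0))) + 105 = ((-42 + 21) - 24)*((1*(-5))*((6 + √(2/4 + 4*4)/2)/(6 + 0))) + 105 = (-21 - 24)*(-5*(6 + √(2*(¼) + 16)/2)/6) + 105 = -(-225)*(6 + √(½ + 16)/2)*(⅙) + 105 = -(-225)*(6 + √(33/2)/2)*(⅙) + 105 = -(-225)*(6 + (√66/2)/2)*(⅙) + 105 = -(-225)*(6 + √66/4)*(⅙) + 105 = -(-225)*(1 + √66/24) + 105 = -45*(-5 - 5*√66/24) + 105 = (225 + 75*√66/8) + 105 = 330 + 75*√66/8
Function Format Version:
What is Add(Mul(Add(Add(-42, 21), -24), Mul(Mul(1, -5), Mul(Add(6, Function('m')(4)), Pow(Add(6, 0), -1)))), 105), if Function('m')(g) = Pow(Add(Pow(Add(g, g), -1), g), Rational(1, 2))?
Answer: Add(330, Mul(Rational(75, 8), Pow(66, Rational(1, 2)))) ≈ 406.16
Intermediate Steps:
Function('m')(g) = Pow(Add(g, Mul(Rational(1, 2), Pow(g, -1))), Rational(1, 2)) (Function('m')(g) = Pow(Add(Pow(Mul(2, g), -1), g), Rational(1, 2)) = Pow(Add(Mul(Rational(1, 2), Pow(g, -1)), g), Rational(1, 2)) = Pow(Add(g, Mul(Rational(1, 2), Pow(g, -1))), Rational(1, 2)))
Add(Mul(Add(Add(-42, 21), -24), Mul(Mul(1, -5), Mul(Add(6, Function('m')(4)), Pow(Add(6, 0), -1)))), 105) = Add(Mul(Add(Add(-42, 21), -24), Mul(Mul(1, -5), Mul(Add(6, Mul(Rational(1, 2), Pow(Add(Mul(2, Pow(4, -1)), Mul(4, 4)), Rational(1, 2)))), Pow(Add(6, 0), -1)))), 105) = Add(Mul(Add(-21, -24), Mul(-5, Mul(Add(6, Mul(Rational(1, 2), Pow(Add(Mul(2, Rational(1, 4)), 16), Rational(1, 2)))), Pow(6, -1)))), 105) = Add(Mul(-45, Mul(-5, Mul(Add(6, Mul(Rational(1, 2), Pow(Add(Rational(1, 2), 16), Rational(1, 2)))), Rational(1, 6)))), 105) = Add(Mul(-45, Mul(-5, Mul(Add(6, Mul(Rational(1, 2), Pow(Rational(33, 2), Rational(1, 2)))), Rational(1, 6)))), 105) = Add(Mul(-45, Mul(-5, Mul(Add(6, Mul(Rational(1, 2), Mul(Rational(1, 2), Pow(66, Rational(1, 2))))), Rational(1, 6)))), 105) = Add(Mul(-45, Mul(-5, Mul(Add(6, Mul(Rational(1, 4), Pow(66, Rational(1, 2)))), Rational(1, 6)))), 105) = Add(Mul(-45, Mul(-5, Add(1, Mul(Rational(1, 24), Pow(66, Rational(1, 2)))))), 105) = Add(Mul(-45, Add(-5, Mul(Rational(-5, 24), Pow(66, Rational(1, 2))))), 105) = Add(Add(225, Mul(Rational(75, 8), Pow(66, Rational(1, 2)))), 105) = Add(330, Mul(Rational(75, 8), Pow(66, Rational(1, 2))))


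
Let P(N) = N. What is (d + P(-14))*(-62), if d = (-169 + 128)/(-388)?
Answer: 167121/194 ≈ 861.45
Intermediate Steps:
d = 41/388 (d = -41*(-1/388) = 41/388 ≈ 0.10567)
(d + P(-14))*(-62) = (41/388 - 14)*(-62) = -5391/388*(-62) = 167121/194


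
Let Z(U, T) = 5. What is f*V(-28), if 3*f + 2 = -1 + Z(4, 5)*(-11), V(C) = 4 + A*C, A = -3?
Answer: -5104/3 ≈ -1701.3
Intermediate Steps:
V(C) = 4 - 3*C
f = -58/3 (f = -2/3 + (-1 + 5*(-11))/3 = -2/3 + (-1 - 55)/3 = -2/3 + (1/3)*(-56) = -2/3 - 56/3 = -58/3 ≈ -19.333)
f*V(-28) = -58*(4 - 3*(-28))/3 = -58*(4 + 84)/3 = -58/3*88 = -5104/3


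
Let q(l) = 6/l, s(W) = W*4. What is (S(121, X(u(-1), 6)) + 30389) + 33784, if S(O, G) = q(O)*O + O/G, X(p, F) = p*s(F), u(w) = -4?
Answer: 6161063/96 ≈ 64178.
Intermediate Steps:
s(W) = 4*W
X(p, F) = 4*F*p (X(p, F) = p*(4*F) = 4*F*p)
S(O, G) = 6 + O/G (S(O, G) = (6/O)*O + O/G = 6 + O/G)
(S(121, X(u(-1), 6)) + 30389) + 33784 = ((6 + 121/((4*6*(-4)))) + 30389) + 33784 = ((6 + 121/(-96)) + 30389) + 33784 = ((6 + 121*(-1/96)) + 30389) + 33784 = ((6 - 121/96) + 30389) + 33784 = (455/96 + 30389) + 33784 = 2917799/96 + 33784 = 6161063/96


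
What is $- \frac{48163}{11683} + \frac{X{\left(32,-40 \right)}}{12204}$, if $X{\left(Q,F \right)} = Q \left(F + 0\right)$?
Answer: $- \frac{150683873}{35644833} \approx -4.2274$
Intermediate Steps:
$X{\left(Q,F \right)} = F Q$ ($X{\left(Q,F \right)} = Q F = F Q$)
$- \frac{48163}{11683} + \frac{X{\left(32,-40 \right)}}{12204} = - \frac{48163}{11683} + \frac{\left(-40\right) 32}{12204} = \left(-48163\right) \frac{1}{11683} - \frac{320}{3051} = - \frac{48163}{11683} - \frac{320}{3051} = - \frac{150683873}{35644833}$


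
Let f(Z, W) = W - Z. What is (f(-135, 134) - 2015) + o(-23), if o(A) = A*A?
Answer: -1217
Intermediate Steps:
o(A) = A²
(f(-135, 134) - 2015) + o(-23) = ((134 - 1*(-135)) - 2015) + (-23)² = ((134 + 135) - 2015) + 529 = (269 - 2015) + 529 = -1746 + 529 = -1217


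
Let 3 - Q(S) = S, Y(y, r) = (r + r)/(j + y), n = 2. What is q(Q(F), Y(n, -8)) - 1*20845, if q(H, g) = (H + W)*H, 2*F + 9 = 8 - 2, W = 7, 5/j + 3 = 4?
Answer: -83173/4 ≈ -20793.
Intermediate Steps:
j = 5 (j = 5/(-3 + 4) = 5/1 = 5*1 = 5)
F = -3/2 (F = -9/2 + (8 - 2)/2 = -9/2 + (½)*6 = -9/2 + 3 = -3/2 ≈ -1.5000)
Y(y, r) = 2*r/(5 + y) (Y(y, r) = (r + r)/(5 + y) = (2*r)/(5 + y) = 2*r/(5 + y))
Q(S) = 3 - S
q(H, g) = H*(7 + H) (q(H, g) = (H + 7)*H = (7 + H)*H = H*(7 + H))
q(Q(F), Y(n, -8)) - 1*20845 = (3 - 1*(-3/2))*(7 + (3 - 1*(-3/2))) - 1*20845 = (3 + 3/2)*(7 + (3 + 3/2)) - 20845 = 9*(7 + 9/2)/2 - 20845 = (9/2)*(23/2) - 20845 = 207/4 - 20845 = -83173/4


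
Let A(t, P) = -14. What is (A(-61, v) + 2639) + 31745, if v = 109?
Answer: 34370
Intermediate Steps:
(A(-61, v) + 2639) + 31745 = (-14 + 2639) + 31745 = 2625 + 31745 = 34370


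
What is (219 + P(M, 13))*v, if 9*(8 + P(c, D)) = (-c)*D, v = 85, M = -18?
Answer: 20145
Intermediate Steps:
P(c, D) = -8 - D*c/9 (P(c, D) = -8 + ((-c)*D)/9 = -8 + (-D*c)/9 = -8 - D*c/9)
(219 + P(M, 13))*v = (219 + (-8 - ⅑*13*(-18)))*85 = (219 + (-8 + 26))*85 = (219 + 18)*85 = 237*85 = 20145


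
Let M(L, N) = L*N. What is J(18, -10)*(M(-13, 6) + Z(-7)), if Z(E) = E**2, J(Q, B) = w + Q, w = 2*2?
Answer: -638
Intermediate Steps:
w = 4
J(Q, B) = 4 + Q
J(18, -10)*(M(-13, 6) + Z(-7)) = (4 + 18)*(-13*6 + (-7)**2) = 22*(-78 + 49) = 22*(-29) = -638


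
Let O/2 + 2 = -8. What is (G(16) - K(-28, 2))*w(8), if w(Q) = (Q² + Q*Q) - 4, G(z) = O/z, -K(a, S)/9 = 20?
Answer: 22165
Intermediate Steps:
O = -20 (O = -4 + 2*(-8) = -4 - 16 = -20)
K(a, S) = -180 (K(a, S) = -9*20 = -180)
G(z) = -20/z
w(Q) = -4 + 2*Q² (w(Q) = (Q² + Q²) - 4 = 2*Q² - 4 = -4 + 2*Q²)
(G(16) - K(-28, 2))*w(8) = (-20/16 - 1*(-180))*(-4 + 2*8²) = (-20*1/16 + 180)*(-4 + 2*64) = (-5/4 + 180)*(-4 + 128) = (715/4)*124 = 22165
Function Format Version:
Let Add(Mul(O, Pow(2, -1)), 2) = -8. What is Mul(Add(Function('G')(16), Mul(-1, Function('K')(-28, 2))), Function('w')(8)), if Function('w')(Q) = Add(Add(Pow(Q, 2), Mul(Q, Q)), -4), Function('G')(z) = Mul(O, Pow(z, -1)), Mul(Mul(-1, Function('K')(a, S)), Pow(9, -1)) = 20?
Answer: 22165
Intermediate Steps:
O = -20 (O = Add(-4, Mul(2, -8)) = Add(-4, -16) = -20)
Function('K')(a, S) = -180 (Function('K')(a, S) = Mul(-9, 20) = -180)
Function('G')(z) = Mul(-20, Pow(z, -1))
Function('w')(Q) = Add(-4, Mul(2, Pow(Q, 2))) (Function('w')(Q) = Add(Add(Pow(Q, 2), Pow(Q, 2)), -4) = Add(Mul(2, Pow(Q, 2)), -4) = Add(-4, Mul(2, Pow(Q, 2))))
Mul(Add(Function('G')(16), Mul(-1, Function('K')(-28, 2))), Function('w')(8)) = Mul(Add(Mul(-20, Pow(16, -1)), Mul(-1, -180)), Add(-4, Mul(2, Pow(8, 2)))) = Mul(Add(Mul(-20, Rational(1, 16)), 180), Add(-4, Mul(2, 64))) = Mul(Add(Rational(-5, 4), 180), Add(-4, 128)) = Mul(Rational(715, 4), 124) = 22165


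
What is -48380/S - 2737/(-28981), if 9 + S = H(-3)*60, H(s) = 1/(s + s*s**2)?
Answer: 1402130887/318791 ≈ 4398.3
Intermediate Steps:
H(s) = 1/(s + s**3)
S = -11 (S = -9 + 60/(-3 + (-3)**3) = -9 + 60/(-3 - 27) = -9 + 60/(-30) = -9 - 1/30*60 = -9 - 2 = -11)
-48380/S - 2737/(-28981) = -48380/(-11) - 2737/(-28981) = -48380*(-1/11) - 2737*(-1/28981) = 48380/11 + 2737/28981 = 1402130887/318791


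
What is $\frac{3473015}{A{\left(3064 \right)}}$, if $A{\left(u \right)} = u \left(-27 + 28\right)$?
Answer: $\frac{3473015}{3064} \approx 1133.5$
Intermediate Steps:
$A{\left(u \right)} = u$ ($A{\left(u \right)} = u 1 = u$)
$\frac{3473015}{A{\left(3064 \right)}} = \frac{3473015}{3064}$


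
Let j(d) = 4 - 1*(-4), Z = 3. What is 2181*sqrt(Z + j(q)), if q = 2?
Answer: 2181*sqrt(11) ≈ 7233.6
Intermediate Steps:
j(d) = 8 (j(d) = 4 + 4 = 8)
2181*sqrt(Z + j(q)) = 2181*sqrt(3 + 8) = 2181*sqrt(11)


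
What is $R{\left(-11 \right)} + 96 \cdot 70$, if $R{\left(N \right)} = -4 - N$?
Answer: $6727$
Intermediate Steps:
$R{\left(-11 \right)} + 96 \cdot 70 = \left(-4 - -11\right) + 96 \cdot 70 = \left(-4 + 11\right) + 6720 = 7 + 6720 = 6727$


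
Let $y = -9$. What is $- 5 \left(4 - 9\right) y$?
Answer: $-225$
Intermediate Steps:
$- 5 \left(4 - 9\right) y = - 5 \left(4 - 9\right) \left(-9\right) = \left(-5\right) \left(-5\right) \left(-9\right) = 25 \left(-9\right) = -225$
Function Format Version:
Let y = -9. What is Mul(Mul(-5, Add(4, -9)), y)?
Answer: -225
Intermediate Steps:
Mul(Mul(-5, Add(4, -9)), y) = Mul(Mul(-5, Add(4, -9)), -9) = Mul(Mul(-5, -5), -9) = Mul(25, -9) = -225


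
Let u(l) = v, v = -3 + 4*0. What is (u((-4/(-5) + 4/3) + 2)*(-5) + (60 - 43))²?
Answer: 1024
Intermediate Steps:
v = -3 (v = -3 + 0 = -3)
u(l) = -3
(u((-4/(-5) + 4/3) + 2)*(-5) + (60 - 43))² = (-3*(-5) + (60 - 43))² = (15 + 17)² = 32² = 1024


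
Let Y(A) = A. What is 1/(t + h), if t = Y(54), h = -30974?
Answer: -1/30920 ≈ -3.2342e-5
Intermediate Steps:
t = 54
1/(t + h) = 1/(54 - 30974) = 1/(-30920) = -1/30920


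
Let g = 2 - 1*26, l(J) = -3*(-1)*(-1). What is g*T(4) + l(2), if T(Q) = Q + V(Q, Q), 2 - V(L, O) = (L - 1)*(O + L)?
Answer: 429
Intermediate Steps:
l(J) = -3 (l(J) = 3*(-1) = -3)
V(L, O) = 2 - (-1 + L)*(L + O) (V(L, O) = 2 - (L - 1)*(O + L) = 2 - (-1 + L)*(L + O))
T(Q) = 2 - 2*Q**2 + 3*Q (T(Q) = Q + (2 + Q + Q - Q**2 - Q*Q) = Q + (2 + Q + Q - Q**2 - Q**2) = Q + (2 - 2*Q**2 + 2*Q) = 2 - 2*Q**2 + 3*Q)
g = -24 (g = 2 - 26 = -24)
g*T(4) + l(2) = -24*(2 - 2*4**2 + 3*4) - 3 = -24*(2 - 2*16 + 12) - 3 = -24*(2 - 32 + 12) - 3 = -24*(-18) - 3 = 432 - 3 = 429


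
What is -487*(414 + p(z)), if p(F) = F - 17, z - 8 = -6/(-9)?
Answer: -592679/3 ≈ -1.9756e+5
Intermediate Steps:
z = 26/3 (z = 8 - 6/(-9) = 8 - 6*(-⅑) = 8 + ⅔ = 26/3 ≈ 8.6667)
p(F) = -17 + F
-487*(414 + p(z)) = -487*(414 + (-17 + 26/3)) = -487*(414 - 25/3) = -487*1217/3 = -592679/3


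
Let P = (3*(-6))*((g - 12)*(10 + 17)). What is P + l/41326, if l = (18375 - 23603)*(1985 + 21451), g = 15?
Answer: -91388358/20663 ≈ -4422.8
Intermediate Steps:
l = -122523408 (l = -5228*23436 = -122523408)
P = -1458 (P = (3*(-6))*((15 - 12)*(10 + 17)) = -54*27 = -18*81 = -1458)
P + l/41326 = -1458 - 122523408/41326 = -1458 - 122523408*1/41326 = -1458 - 61261704/20663 = -91388358/20663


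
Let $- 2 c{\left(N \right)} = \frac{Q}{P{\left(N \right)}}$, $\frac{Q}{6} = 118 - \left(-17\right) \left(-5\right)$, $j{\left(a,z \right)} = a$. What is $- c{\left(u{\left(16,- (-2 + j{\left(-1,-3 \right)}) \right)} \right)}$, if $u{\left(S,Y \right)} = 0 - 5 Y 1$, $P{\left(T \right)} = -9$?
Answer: $-11$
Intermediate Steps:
$Q = 198$ ($Q = 6 \left(118 - \left(-17\right) \left(-5\right)\right) = 6 \left(118 - 85\right) = 6 \cdot 33 = 198$)
$u{\left(S,Y \right)} = - 5 Y$ ($u{\left(S,Y \right)} = 0 - 5 Y = - 5 Y$)
$c{\left(N \right)} = 11$ ($c{\left(N \right)} = - \frac{198 \frac{1}{-9}}{2} = - \frac{198 \left(- \frac{1}{9}\right)}{2} = \left(- \frac{1}{2}\right) \left(-22\right) = 11$)
$- c{\left(u{\left(16,- (-2 + j{\left(-1,-3 \right)}) \right)} \right)} = \left(-1\right) 11 = -11$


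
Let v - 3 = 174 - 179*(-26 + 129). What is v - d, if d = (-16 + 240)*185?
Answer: -59700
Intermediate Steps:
v = -18260 (v = 3 + (174 - 179*(-26 + 129)) = 3 + (174 - 179*103) = 3 + (174 - 18437) = 3 - 18263 = -18260)
d = 41440 (d = 224*185 = 41440)
v - d = -18260 - 1*41440 = -18260 - 41440 = -59700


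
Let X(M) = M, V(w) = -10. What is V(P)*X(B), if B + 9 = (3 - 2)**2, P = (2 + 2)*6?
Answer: 80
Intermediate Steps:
P = 24 (P = 4*6 = 24)
B = -8 (B = -9 + (3 - 2)**2 = -9 + 1**2 = -9 + 1 = -8)
V(P)*X(B) = -10*(-8) = 80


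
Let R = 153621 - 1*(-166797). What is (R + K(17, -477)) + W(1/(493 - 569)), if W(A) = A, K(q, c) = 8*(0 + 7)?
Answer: 24356023/76 ≈ 3.2047e+5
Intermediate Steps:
K(q, c) = 56 (K(q, c) = 8*7 = 56)
R = 320418 (R = 153621 + 166797 = 320418)
(R + K(17, -477)) + W(1/(493 - 569)) = (320418 + 56) + 1/(493 - 569) = 320474 + 1/(-76) = 320474 - 1/76 = 24356023/76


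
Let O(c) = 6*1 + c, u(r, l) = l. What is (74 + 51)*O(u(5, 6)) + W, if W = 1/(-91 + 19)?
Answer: 107999/72 ≈ 1500.0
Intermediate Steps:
O(c) = 6 + c
W = -1/72 (W = 1/(-72) = -1/72 ≈ -0.013889)
(74 + 51)*O(u(5, 6)) + W = (74 + 51)*(6 + 6) - 1/72 = 125*12 - 1/72 = 1500 - 1/72 = 107999/72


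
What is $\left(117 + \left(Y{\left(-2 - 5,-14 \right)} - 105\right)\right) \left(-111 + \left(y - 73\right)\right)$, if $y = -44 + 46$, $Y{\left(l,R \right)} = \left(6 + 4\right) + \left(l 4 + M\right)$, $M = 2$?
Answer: $728$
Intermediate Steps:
$Y{\left(l,R \right)} = 12 + 4 l$ ($Y{\left(l,R \right)} = \left(6 + 4\right) + \left(l 4 + 2\right) = 10 + \left(4 l + 2\right) = 10 + \left(2 + 4 l\right) = 12 + 4 l$)
$y = 2$
$\left(117 + \left(Y{\left(-2 - 5,-14 \right)} - 105\right)\right) \left(-111 + \left(y - 73\right)\right) = \left(117 + \left(\left(12 + 4 \left(-2 - 5\right)\right) - 105\right)\right) \left(-111 + \left(2 - 73\right)\right) = \left(117 + \left(\left(12 + 4 \left(-7\right)\right) - 105\right)\right) \left(-111 - 71\right) = \left(117 + \left(\left(12 - 28\right) - 105\right)\right) \left(-182\right) = \left(117 - 121\right) \left(-182\right) = \left(-4\right) \left(-182\right) = 728$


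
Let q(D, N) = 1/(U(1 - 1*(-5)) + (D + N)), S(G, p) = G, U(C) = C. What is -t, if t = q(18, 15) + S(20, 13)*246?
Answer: -191881/39 ≈ -4920.0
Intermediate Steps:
q(D, N) = 1/(6 + D + N) (q(D, N) = 1/((1 - 1*(-5)) + (D + N)) = 1/((1 + 5) + (D + N)) = 1/(6 + (D + N)) = 1/(6 + D + N))
t = 191881/39 (t = 1/(6 + 18 + 15) + 20*246 = 1/39 + 4920 = 191881/39 ≈ 4920.0)
-t = -1*191881/39 = -191881/39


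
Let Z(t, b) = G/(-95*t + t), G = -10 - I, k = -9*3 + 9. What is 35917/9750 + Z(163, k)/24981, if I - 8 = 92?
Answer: 208296239959/56543925750 ≈ 3.6838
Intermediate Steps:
I = 100 (I = 8 + 92 = 100)
k = -18 (k = -27 + 9 = -18)
G = -110 (G = -10 - 1*100 = -10 - 100 = -110)
Z(t, b) = 55/(47*t) (Z(t, b) = -110/(-95*t + t) = -110*(-1/(94*t)) = -(-55)/(47*t) = 55/(47*t))
35917/9750 + Z(163, k)/24981 = 35917/9750 + ((55/47)/163)/24981 = 35917*(1/9750) + ((55/47)*(1/163))*(1/24981) = 35917/9750 + (55/7661)*(1/24981) = 35917/9750 + 5/17398131 = 208296239959/56543925750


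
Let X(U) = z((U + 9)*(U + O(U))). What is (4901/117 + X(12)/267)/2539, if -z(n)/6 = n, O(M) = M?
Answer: 24481/2033739 ≈ 0.012037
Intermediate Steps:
z(n) = -6*n
X(U) = -12*U*(9 + U) (X(U) = -6*(U + 9)*(U + U) = -6*(9 + U)*2*U = -12*U*(9 + U))
(4901/117 + X(12)/267)/2539 = (4901/117 + (12*12*(-9 - 1*12))/267)/2539 = (4901*(1/117) + (12*12*(-9 - 12))*(1/267))*(1/2539) = (377/9 + (12*12*(-21))*(1/267))*(1/2539) = (377/9 - 3024*1/267)*(1/2539) = (377/9 - 1008/89)*(1/2539) = (24481/801)*(1/2539) = 24481/2033739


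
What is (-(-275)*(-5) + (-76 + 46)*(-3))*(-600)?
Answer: 771000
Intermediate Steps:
(-(-275)*(-5) + (-76 + 46)*(-3))*(-600) = (-25*55 - 30*(-3))*(-600) = (-1375 + 90)*(-600) = -1285*(-600) = 771000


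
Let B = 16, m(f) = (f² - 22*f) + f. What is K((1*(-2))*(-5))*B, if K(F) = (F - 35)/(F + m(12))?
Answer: 200/49 ≈ 4.0816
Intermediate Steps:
m(f) = f² - 21*f
K(F) = (-35 + F)/(-108 + F) (K(F) = (F - 35)/(F + 12*(-21 + 12)) = (-35 + F)/(F + 12*(-9)) = (-35 + F)/(F - 108) = (-35 + F)/(-108 + F))
K((1*(-2))*(-5))*B = ((-35 + (1*(-2))*(-5))/(-108 + (1*(-2))*(-5)))*16 = ((-35 - 2*(-5))/(-108 - 2*(-5)))*16 = ((-35 + 10)/(-108 + 10))*16 = (-25/(-98))*16 = -1/98*(-25)*16 = (25/98)*16 = 200/49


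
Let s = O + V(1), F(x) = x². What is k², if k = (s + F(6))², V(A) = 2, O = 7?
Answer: 4100625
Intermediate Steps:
s = 9 (s = 7 + 2 = 9)
k = 2025 (k = (9 + 6²)² = (9 + 36)² = 45² = 2025)
k² = 2025² = 4100625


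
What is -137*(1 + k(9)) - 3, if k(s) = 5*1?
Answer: -825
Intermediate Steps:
k(s) = 5
-137*(1 + k(9)) - 3 = -137*(1 + 5) - 3 = -137*6 - 3 = -822 - 3 = -825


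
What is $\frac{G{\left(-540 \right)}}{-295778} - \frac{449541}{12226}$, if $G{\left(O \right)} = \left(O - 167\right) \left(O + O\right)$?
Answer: $- \frac{10164258747}{258298702} \approx -39.351$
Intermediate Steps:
$G{\left(O \right)} = 2 O \left(-167 + O\right)$ ($G{\left(O \right)} = \left(-167 + O\right) 2 O = 2 O \left(-167 + O\right)$)
$\frac{G{\left(-540 \right)}}{-295778} - \frac{449541}{12226} = \frac{2 \left(-540\right) \left(-167 - 540\right)}{-295778} - \frac{449541}{12226} = 2 \left(-540\right) \left(-707\right) \left(- \frac{1}{295778}\right) - \frac{449541}{12226} = 763560 \left(- \frac{1}{295778}\right) - \frac{449541}{12226} = - \frac{54540}{21127} - \frac{449541}{12226} = - \frac{10164258747}{258298702}$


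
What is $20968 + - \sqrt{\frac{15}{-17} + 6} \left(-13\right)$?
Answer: $20968 + \frac{13 \sqrt{1479}}{17} \approx 20997.0$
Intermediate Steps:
$20968 + - \sqrt{\frac{15}{-17} + 6} \left(-13\right) = 20968 + - \sqrt{15 \left(- \frac{1}{17}\right) + 6} \left(-13\right) = 20968 + - \sqrt{- \frac{15}{17} + 6} \left(-13\right) = 20968 + - \sqrt{\frac{87}{17}} \left(-13\right) = 20968 + - \frac{\sqrt{1479}}{17} \left(-13\right) = 20968 + \frac{13 \sqrt{1479}}{17}$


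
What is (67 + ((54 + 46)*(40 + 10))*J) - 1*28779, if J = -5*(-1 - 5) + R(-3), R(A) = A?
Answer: 106288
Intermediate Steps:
J = 27 (J = -5*(-1 - 5) - 3 = -5*(-6) - 3 = 30 - 3 = 27)
(67 + ((54 + 46)*(40 + 10))*J) - 1*28779 = (67 + ((54 + 46)*(40 + 10))*27) - 1*28779 = (67 + (100*50)*27) - 28779 = (67 + 5000*27) - 28779 = (67 + 135000) - 28779 = 135067 - 28779 = 106288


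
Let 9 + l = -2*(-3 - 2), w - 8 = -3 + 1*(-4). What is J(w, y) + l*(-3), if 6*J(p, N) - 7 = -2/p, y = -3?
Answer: -13/6 ≈ -2.1667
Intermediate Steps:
w = 1 (w = 8 + (-3 + 1*(-4)) = 8 + (-3 - 4) = 8 - 7 = 1)
J(p, N) = 7/6 - 1/(3*p) (J(p, N) = 7/6 + (-2/p)/6 = 7/6 - 1/(3*p))
l = 1 (l = -9 - 2*(-3 - 2) = -9 - 2*(-5) = -9 + 10 = 1)
J(w, y) + l*(-3) = (⅙)*(-2 + 7*1)/1 + 1*(-3) = (⅙)*1*(-2 + 7) - 3 = (⅙)*1*5 - 3 = ⅚ - 3 = -13/6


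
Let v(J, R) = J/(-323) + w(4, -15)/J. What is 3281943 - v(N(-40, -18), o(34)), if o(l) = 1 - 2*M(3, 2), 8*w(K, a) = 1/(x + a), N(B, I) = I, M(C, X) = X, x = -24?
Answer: 5953339478413/1813968 ≈ 3.2819e+6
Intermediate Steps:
w(K, a) = 1/(8*(-24 + a))
o(l) = -3 (o(l) = 1 - 2*2 = 1 - 4 = -3)
v(J, R) = -1/(312*J) - J/323 (v(J, R) = J/(-323) + (1/(8*(-24 - 15)))/J = J*(-1/323) + ((⅛)/(-39))/J = -J/323 + ((⅛)*(-1/39))/J = -J/323 - 1/(312*J) = -1/(312*J) - J/323)
3281943 - v(N(-40, -18), o(34)) = 3281943 - (-1/312/(-18) - 1/323*(-18)) = 3281943 - (-1/312*(-1/18) + 18/323) = 3281943 - (1/5616 + 18/323) = 3281943 - 1*101411/1813968 = 3281943 - 101411/1813968 = 5953339478413/1813968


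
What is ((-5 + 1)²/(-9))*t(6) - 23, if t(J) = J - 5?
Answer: -223/9 ≈ -24.778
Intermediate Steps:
t(J) = -5 + J
((-5 + 1)²/(-9))*t(6) - 23 = ((-5 + 1)²/(-9))*(-5 + 6) - 23 = ((-4)²*(-⅑))*1 - 23 = (16*(-⅑))*1 - 23 = -16/9*1 - 23 = -16/9 - 23 = -223/9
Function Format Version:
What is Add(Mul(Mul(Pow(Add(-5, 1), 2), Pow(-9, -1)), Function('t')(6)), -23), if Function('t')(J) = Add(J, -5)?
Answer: Rational(-223, 9) ≈ -24.778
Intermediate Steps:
Function('t')(J) = Add(-5, J)
Add(Mul(Mul(Pow(Add(-5, 1), 2), Pow(-9, -1)), Function('t')(6)), -23) = Add(Mul(Mul(Pow(Add(-5, 1), 2), Pow(-9, -1)), Add(-5, 6)), -23) = Add(Mul(Mul(Pow(-4, 2), Rational(-1, 9)), 1), -23) = Add(Mul(Mul(16, Rational(-1, 9)), 1), -23) = Add(Mul(Rational(-16, 9), 1), -23) = Add(Rational(-16, 9), -23) = Rational(-223, 9)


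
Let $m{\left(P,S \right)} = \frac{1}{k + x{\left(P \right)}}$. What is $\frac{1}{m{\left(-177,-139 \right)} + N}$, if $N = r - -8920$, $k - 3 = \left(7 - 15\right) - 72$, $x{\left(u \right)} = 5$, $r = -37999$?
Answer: $- \frac{72}{2093689} \approx -3.4389 \cdot 10^{-5}$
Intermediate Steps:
$k = -77$ ($k = 3 + \left(\left(7 - 15\right) - 72\right) = 3 - 80 = -77$)
$m{\left(P,S \right)} = - \frac{1}{72}$ ($m{\left(P,S \right)} = \frac{1}{-77 + 5} = \frac{1}{-72} = - \frac{1}{72}$)
$N = -29079$ ($N = -37999 - -8920 = -37999 + 8920 = -29079$)
$\frac{1}{m{\left(-177,-139 \right)} + N} = \frac{1}{- \frac{1}{72} - 29079} = \frac{1}{- \frac{2093689}{72}} = - \frac{72}{2093689}$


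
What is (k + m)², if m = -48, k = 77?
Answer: 841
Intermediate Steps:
(k + m)² = (77 - 48)² = 29² = 841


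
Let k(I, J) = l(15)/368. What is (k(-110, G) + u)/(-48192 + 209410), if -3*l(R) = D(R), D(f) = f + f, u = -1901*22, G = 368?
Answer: -7695253/29664112 ≈ -0.25941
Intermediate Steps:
u = -41822
D(f) = 2*f
l(R) = -2*R/3
k(I, J) = -5/184 (k(I, J) = -⅔*15/368 = -10*1/368 = -5/184)
(k(-110, G) + u)/(-48192 + 209410) = (-5/184 - 41822)/(-48192 + 209410) = -7695253/184/161218 = -7695253/184*1/161218 = -7695253/29664112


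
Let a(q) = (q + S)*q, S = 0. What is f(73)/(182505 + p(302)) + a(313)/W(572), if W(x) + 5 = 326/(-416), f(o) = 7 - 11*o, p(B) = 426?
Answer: -1242562307500/73355331 ≈ -16939.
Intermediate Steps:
a(q) = q**2 (a(q) = (q + 0)*q = q*q = q**2)
W(x) = -1203/208 (W(x) = -5 + 326/(-416) = -5 + 326*(-1/416) = -5 - 163/208 = -1203/208)
f(73)/(182505 + p(302)) + a(313)/W(572) = (7 - 11*73)/(182505 + 426) + 313**2/(-1203/208) = (7 - 803)/182931 + 97969*(-208/1203) = -796*1/182931 - 20377552/1203 = -796/182931 - 20377552/1203 = -1242562307500/73355331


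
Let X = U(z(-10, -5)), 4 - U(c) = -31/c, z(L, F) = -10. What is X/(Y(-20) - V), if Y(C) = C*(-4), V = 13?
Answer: 9/670 ≈ 0.013433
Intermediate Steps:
Y(C) = -4*C
U(c) = 4 + 31/c (U(c) = 4 - (-31)/c = 4 + 31/c)
X = 9/10 (X = 4 + 31/(-10) = 4 + 31*(-⅒) = 4 - 31/10 = 9/10 ≈ 0.90000)
X/(Y(-20) - V) = 9/(10*(-4*(-20) - 1*13)) = 9/(10*(80 - 13)) = (9/10)/67 = (9/10)*(1/67) = 9/670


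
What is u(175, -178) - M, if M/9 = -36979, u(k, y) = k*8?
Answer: 334211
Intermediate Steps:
u(k, y) = 8*k
M = -332811 (M = 9*(-36979) = -332811)
u(175, -178) - M = 8*175 - 1*(-332811) = 1400 + 332811 = 334211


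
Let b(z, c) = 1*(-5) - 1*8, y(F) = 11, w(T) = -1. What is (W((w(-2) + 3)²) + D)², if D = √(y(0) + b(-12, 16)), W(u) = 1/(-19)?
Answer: (1 - 19*I*√2)²/361 ≈ -1.9972 - 0.14886*I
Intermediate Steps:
b(z, c) = -13 (b(z, c) = -5 - 8 = -13)
W(u) = -1/19
D = I*√2 (D = √(11 - 13) = √(-2) = I*√2 ≈ 1.4142*I)
(W((w(-2) + 3)²) + D)² = (-1/19 + I*√2)²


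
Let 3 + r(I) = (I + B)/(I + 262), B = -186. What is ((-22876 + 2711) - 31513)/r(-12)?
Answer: 1076625/79 ≈ 13628.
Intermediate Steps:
r(I) = -3 + (-186 + I)/(262 + I) (r(I) = -3 + (I - 186)/(I + 262) = -3 + (-186 + I)/(262 + I))
((-22876 + 2711) - 31513)/r(-12) = ((-22876 + 2711) - 31513)/((2*(-486 - 1*(-12))/(262 - 12))) = (-20165 - 31513)/((2*(-486 + 12)/250)) = -51678/(2*(1/250)*(-474)) = -51678/(-474/125) = -51678*(-125/474) = 1076625/79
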